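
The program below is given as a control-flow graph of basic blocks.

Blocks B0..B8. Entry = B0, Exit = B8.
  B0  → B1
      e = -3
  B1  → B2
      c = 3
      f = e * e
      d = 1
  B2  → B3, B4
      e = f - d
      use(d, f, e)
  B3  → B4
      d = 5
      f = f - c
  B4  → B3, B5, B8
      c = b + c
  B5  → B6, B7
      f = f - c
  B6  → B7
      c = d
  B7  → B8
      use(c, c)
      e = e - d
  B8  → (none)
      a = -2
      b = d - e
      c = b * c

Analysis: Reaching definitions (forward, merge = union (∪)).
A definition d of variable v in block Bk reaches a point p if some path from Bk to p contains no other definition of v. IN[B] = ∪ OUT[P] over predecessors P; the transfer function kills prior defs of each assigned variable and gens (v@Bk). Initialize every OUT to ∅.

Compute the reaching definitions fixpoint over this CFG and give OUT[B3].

Answer: {c@B1, c@B4, d@B3, e@B2, f@B3}

Working:
Converged values:
  B0:  IN={}  OUT={e@B0}
  B1:  IN={e@B0}  OUT={c@B1, d@B1, e@B0, f@B1}
  B2:  IN={c@B1, d@B1, e@B0, f@B1}  OUT={c@B1, d@B1, e@B2, f@B1}
  B3:  IN={c@B1, c@B4, d@B1, d@B3, e@B2, f@B1, f@B3}  OUT={c@B1, c@B4, d@B3, e@B2, f@B3}
  B4:  IN={c@B1, c@B4, d@B1, d@B3, e@B2, f@B1, f@B3}  OUT={c@B4, d@B1, d@B3, e@B2, f@B1, f@B3}
  B5:  IN={c@B4, d@B1, d@B3, e@B2, f@B1, f@B3}  OUT={c@B4, d@B1, d@B3, e@B2, f@B5}
  B6:  IN={c@B4, d@B1, d@B3, e@B2, f@B5}  OUT={c@B6, d@B1, d@B3, e@B2, f@B5}
  B7:  IN={c@B4, c@B6, d@B1, d@B3, e@B2, f@B5}  OUT={c@B4, c@B6, d@B1, d@B3, e@B7, f@B5}
  B8:  IN={c@B4, c@B6, d@B1, d@B3, e@B2, e@B7, f@B1, f@B3, f@B5}  OUT={a@B8, b@B8, c@B8, d@B1, d@B3, e@B2, e@B7, f@B1, f@B3, f@B5}

Merge at B3: IN[B3] = OUT[B2] ⊔ OUT[B4] = {c@B1, c@B4, d@B1, d@B3, e@B2, f@B1, f@B3}
Applying B3's transfer function to that IN value gives OUT[B3] (row B3 above).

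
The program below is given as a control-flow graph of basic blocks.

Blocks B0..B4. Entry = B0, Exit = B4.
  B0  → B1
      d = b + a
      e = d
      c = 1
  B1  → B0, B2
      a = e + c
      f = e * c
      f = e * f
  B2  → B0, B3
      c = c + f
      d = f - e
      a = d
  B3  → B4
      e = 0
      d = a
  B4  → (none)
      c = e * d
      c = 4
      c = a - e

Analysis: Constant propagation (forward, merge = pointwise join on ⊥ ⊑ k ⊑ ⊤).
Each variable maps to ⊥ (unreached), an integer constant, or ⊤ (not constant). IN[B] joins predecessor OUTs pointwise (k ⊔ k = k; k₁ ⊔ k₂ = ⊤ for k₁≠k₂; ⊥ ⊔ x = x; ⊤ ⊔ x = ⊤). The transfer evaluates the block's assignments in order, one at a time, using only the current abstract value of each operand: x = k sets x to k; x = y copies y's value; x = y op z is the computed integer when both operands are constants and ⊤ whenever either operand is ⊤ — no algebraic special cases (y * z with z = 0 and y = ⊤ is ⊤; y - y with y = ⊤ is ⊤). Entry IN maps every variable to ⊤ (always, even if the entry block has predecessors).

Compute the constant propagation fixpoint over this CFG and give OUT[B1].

Answer: {a: ⊤, b: ⊤, c: 1, d: ⊤, e: ⊤, f: ⊤}

Trace:
Per-block solution:
  B0: | IN=(all ⊤) | OUT={c:1; rest ⊤}
  B1: | IN={c:1; rest ⊤} | OUT={c:1; rest ⊤}
  B2: | IN={c:1; rest ⊤} | OUT=(all ⊤)
  B3: | IN=(all ⊤) | OUT={e:0; rest ⊤}
  B4: | IN={e:0; rest ⊤} | OUT={e:0; rest ⊤}

Merge at B1: IN[B1] = OUT[B0] = {a: ⊤, b: ⊤, c: 1, d: ⊤, e: ⊤, f: ⊤}
Applying B1's transfer function to that IN value gives OUT[B1] (row B1 above).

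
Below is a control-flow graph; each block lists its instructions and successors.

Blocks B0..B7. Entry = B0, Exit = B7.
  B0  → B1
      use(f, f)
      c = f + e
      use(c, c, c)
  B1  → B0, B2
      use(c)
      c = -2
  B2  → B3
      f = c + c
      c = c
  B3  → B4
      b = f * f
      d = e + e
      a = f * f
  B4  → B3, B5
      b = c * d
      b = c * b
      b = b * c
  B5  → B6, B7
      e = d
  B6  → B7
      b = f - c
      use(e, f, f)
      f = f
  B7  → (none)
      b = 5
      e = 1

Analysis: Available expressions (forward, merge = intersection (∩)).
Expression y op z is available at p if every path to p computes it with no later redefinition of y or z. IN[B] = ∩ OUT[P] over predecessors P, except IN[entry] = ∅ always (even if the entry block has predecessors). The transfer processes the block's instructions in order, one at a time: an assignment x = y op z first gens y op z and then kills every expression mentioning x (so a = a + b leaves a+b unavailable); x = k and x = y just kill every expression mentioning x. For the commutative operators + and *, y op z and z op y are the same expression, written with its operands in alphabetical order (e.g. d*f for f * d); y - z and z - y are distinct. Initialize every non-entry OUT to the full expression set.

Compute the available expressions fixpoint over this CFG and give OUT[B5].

Converged values:
  B0:   IN={}   OUT={e+f}
  B1:   IN={e+f}   OUT={e+f}
  B2:   IN={e+f}   OUT={}
  B3:   IN={}   OUT={e+e, f*f}
  B4:   IN={e+e, f*f}   OUT={c*d, e+e, f*f}
  B5:   IN={c*d, e+e, f*f}   OUT={c*d, f*f}
  B6:   IN={c*d, f*f}   OUT={c*d}
  B7:   IN={c*d}   OUT={c*d}

Merge at B5: IN[B5] = OUT[B4] = {c*d, e+e, f*f}
Applying B5's transfer function to that IN value gives OUT[B5] (row B5 above).

Answer: {c*d, f*f}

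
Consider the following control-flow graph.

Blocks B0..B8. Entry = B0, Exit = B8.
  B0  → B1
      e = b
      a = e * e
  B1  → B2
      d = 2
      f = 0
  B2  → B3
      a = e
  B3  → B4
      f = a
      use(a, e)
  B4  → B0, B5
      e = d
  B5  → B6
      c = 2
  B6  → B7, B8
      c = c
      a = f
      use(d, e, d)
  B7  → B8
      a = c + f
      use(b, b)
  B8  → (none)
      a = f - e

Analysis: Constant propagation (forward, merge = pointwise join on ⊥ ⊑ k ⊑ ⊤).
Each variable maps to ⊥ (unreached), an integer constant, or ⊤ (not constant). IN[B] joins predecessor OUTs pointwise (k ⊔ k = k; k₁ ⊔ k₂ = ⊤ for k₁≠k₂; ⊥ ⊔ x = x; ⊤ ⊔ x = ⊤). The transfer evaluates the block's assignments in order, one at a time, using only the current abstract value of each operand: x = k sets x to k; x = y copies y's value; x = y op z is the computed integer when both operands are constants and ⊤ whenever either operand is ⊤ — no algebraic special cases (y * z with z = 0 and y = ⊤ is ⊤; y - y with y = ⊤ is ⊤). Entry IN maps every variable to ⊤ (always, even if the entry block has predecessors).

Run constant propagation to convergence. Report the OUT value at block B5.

Answer: {a: ⊤, b: ⊤, c: 2, d: 2, e: 2, f: ⊤}

Trace:
Fixpoint table:
  B0: | IN=(all ⊤) | OUT=(all ⊤)
  B1: | IN=(all ⊤) | OUT={d:2, f:0; rest ⊤}
  B2: | IN={d:2, f:0; rest ⊤} | OUT={d:2, f:0; rest ⊤}
  B3: | IN={d:2, f:0; rest ⊤} | OUT={d:2; rest ⊤}
  B4: | IN={d:2; rest ⊤} | OUT={d:2, e:2; rest ⊤}
  B5: | IN={d:2, e:2; rest ⊤} | OUT={c:2, d:2, e:2; rest ⊤}
  B6: | IN={c:2, d:2, e:2; rest ⊤} | OUT={c:2, d:2, e:2; rest ⊤}
  B7: | IN={c:2, d:2, e:2; rest ⊤} | OUT={c:2, d:2, e:2; rest ⊤}
  B8: | IN={c:2, d:2, e:2; rest ⊤} | OUT={c:2, d:2, e:2; rest ⊤}

Merge at B5: IN[B5] = OUT[B4] = {a: ⊤, b: ⊤, c: ⊤, d: 2, e: 2, f: ⊤}
Applying B5's transfer function to that IN value gives OUT[B5] (row B5 above).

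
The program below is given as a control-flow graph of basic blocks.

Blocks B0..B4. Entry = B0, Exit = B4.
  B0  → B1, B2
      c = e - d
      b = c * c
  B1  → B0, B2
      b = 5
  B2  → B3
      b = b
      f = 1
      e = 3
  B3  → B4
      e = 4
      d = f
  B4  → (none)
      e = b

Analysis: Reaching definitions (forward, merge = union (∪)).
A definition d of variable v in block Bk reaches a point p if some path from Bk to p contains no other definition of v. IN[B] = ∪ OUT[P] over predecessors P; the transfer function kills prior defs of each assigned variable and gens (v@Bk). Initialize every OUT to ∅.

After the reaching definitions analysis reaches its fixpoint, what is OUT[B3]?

Converged values:
  B0:   IN={b@B1, c@B0}   OUT={b@B0, c@B0}
  B1:   IN={b@B0, c@B0}   OUT={b@B1, c@B0}
  B2:   IN={b@B0, b@B1, c@B0}   OUT={b@B2, c@B0, e@B2, f@B2}
  B3:   IN={b@B2, c@B0, e@B2, f@B2}   OUT={b@B2, c@B0, d@B3, e@B3, f@B2}
  B4:   IN={b@B2, c@B0, d@B3, e@B3, f@B2}   OUT={b@B2, c@B0, d@B3, e@B4, f@B2}

Merge at B3: IN[B3] = OUT[B2] = {b@B2, c@B0, e@B2, f@B2}
Applying B3's transfer function to that IN value gives OUT[B3] (row B3 above).

Answer: {b@B2, c@B0, d@B3, e@B3, f@B2}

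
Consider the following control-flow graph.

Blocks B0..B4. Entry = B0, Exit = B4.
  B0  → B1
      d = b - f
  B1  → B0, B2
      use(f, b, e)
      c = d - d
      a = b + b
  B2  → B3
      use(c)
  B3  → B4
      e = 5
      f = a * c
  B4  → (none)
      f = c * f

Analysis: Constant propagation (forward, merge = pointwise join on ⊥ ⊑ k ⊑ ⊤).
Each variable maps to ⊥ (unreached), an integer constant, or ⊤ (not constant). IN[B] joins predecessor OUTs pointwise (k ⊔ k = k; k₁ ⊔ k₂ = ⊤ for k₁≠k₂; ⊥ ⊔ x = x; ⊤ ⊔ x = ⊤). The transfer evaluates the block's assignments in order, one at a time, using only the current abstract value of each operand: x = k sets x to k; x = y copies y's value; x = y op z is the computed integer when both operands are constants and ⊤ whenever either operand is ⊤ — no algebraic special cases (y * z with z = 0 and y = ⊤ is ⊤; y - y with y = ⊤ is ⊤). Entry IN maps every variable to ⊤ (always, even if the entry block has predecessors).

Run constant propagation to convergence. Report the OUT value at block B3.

Answer: {a: ⊤, b: ⊤, c: ⊤, d: ⊤, e: 5, f: ⊤}

Derivation:
Fixpoint table:
  B0:  IN=(all ⊤)  OUT=(all ⊤)
  B1:  IN=(all ⊤)  OUT=(all ⊤)
  B2:  IN=(all ⊤)  OUT=(all ⊤)
  B3:  IN=(all ⊤)  OUT={e:5; rest ⊤}
  B4:  IN={e:5; rest ⊤}  OUT={e:5; rest ⊤}

Merge at B3: IN[B3] = OUT[B2] = {a: ⊤, b: ⊤, c: ⊤, d: ⊤, e: ⊤, f: ⊤}
Applying B3's transfer function to that IN value gives OUT[B3] (row B3 above).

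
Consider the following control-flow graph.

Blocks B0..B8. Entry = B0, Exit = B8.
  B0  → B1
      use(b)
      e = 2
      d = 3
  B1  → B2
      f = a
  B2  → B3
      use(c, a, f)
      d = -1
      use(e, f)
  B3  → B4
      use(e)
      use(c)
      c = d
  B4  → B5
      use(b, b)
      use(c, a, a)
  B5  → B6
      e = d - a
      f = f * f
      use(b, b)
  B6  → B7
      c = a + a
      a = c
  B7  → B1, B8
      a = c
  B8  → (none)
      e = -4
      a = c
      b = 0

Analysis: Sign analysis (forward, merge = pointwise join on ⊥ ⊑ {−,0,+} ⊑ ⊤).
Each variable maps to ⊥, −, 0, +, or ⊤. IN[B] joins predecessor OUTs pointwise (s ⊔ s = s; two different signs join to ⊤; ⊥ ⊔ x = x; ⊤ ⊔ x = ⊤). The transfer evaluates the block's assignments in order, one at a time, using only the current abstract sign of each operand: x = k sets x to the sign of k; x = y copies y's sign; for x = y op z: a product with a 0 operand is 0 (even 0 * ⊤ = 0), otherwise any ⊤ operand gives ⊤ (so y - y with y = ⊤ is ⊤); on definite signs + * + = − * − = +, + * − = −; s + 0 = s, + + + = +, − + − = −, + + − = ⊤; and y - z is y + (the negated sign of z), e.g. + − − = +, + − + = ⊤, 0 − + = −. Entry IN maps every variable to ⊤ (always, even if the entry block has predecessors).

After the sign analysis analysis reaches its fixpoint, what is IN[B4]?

Per-block solution:
  B0:  IN=(all ⊤)  OUT={d:+, e:+; rest ⊤}
  B1:  IN=(all ⊤)  OUT=(all ⊤)
  B2:  IN=(all ⊤)  OUT={d:-; rest ⊤}
  B3:  IN={d:-; rest ⊤}  OUT={c:-, d:-; rest ⊤}
  B4:  IN={c:-, d:-; rest ⊤}  OUT={c:-, d:-; rest ⊤}
  B5:  IN={c:-, d:-; rest ⊤}  OUT={c:-, d:-; rest ⊤}
  B6:  IN={c:-, d:-; rest ⊤}  OUT={d:-; rest ⊤}
  B7:  IN={d:-; rest ⊤}  OUT={d:-; rest ⊤}
  B8:  IN={d:-; rest ⊤}  OUT={b:0, d:-, e:-; rest ⊤}

Merge at B4: IN[B4] = OUT[B3] = {a: ⊤, b: ⊤, c: -, d: -, e: ⊤, f: ⊤}

Answer: {a: ⊤, b: ⊤, c: -, d: -, e: ⊤, f: ⊤}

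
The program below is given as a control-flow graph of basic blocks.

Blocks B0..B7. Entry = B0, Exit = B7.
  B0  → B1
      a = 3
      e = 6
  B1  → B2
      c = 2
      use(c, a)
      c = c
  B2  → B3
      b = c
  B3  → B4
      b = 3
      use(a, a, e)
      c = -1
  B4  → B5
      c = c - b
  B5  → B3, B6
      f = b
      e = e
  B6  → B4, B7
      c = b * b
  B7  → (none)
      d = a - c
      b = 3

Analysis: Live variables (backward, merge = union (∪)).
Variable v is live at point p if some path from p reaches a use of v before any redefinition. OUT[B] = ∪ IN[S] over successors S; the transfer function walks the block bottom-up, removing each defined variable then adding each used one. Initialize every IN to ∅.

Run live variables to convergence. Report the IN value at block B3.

Fixpoint table:
  B0:  IN={}  OUT={a, e}
  B1:  IN={a, e}  OUT={a, c, e}
  B2:  IN={a, c, e}  OUT={a, e}
  B3:  IN={a, e}  OUT={a, b, c, e}
  B4:  IN={a, b, c, e}  OUT={a, b, e}
  B5:  IN={a, b, e}  OUT={a, b, e}
  B6:  IN={a, b, e}  OUT={a, b, c, e}
  B7:  IN={a, c}  OUT={}

Merge at B3: OUT[B3] = IN[B4] = {a, b, c, e}
Applying B3's transfer function to that OUT value gives IN[B3] (row B3 above).

Answer: {a, e}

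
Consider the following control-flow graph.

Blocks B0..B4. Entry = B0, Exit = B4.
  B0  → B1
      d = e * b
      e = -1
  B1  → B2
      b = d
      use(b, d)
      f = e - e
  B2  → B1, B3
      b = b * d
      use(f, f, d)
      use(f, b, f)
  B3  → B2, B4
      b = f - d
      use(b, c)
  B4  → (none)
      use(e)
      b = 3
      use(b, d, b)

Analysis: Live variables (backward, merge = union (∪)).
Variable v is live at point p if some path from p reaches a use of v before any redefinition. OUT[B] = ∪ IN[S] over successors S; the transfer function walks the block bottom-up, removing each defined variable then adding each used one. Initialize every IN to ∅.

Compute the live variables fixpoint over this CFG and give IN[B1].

Fixpoint table:
  B0: | IN={b, c, e} | OUT={c, d, e}
  B1: | IN={c, d, e} | OUT={b, c, d, e, f}
  B2: | IN={b, c, d, e, f} | OUT={c, d, e, f}
  B3: | IN={c, d, e, f} | OUT={b, c, d, e, f}
  B4: | IN={d, e} | OUT={}

Merge at B1: OUT[B1] = IN[B2] = {b, c, d, e, f}
Applying B1's transfer function to that OUT value gives IN[B1] (row B1 above).

Answer: {c, d, e}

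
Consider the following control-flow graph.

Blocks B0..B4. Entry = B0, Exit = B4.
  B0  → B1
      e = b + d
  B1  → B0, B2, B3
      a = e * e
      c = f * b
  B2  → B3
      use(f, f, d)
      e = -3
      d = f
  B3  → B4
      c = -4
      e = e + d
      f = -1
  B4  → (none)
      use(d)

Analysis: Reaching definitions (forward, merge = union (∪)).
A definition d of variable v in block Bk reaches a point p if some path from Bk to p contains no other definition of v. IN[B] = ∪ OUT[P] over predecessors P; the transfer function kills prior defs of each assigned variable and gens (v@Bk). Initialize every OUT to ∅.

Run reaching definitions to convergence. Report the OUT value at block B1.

Answer: {a@B1, c@B1, e@B0}

Derivation:
Converged values:
  B0:  IN={a@B1, c@B1, e@B0}  OUT={a@B1, c@B1, e@B0}
  B1:  IN={a@B1, c@B1, e@B0}  OUT={a@B1, c@B1, e@B0}
  B2:  IN={a@B1, c@B1, e@B0}  OUT={a@B1, c@B1, d@B2, e@B2}
  B3:  IN={a@B1, c@B1, d@B2, e@B0, e@B2}  OUT={a@B1, c@B3, d@B2, e@B3, f@B3}
  B4:  IN={a@B1, c@B3, d@B2, e@B3, f@B3}  OUT={a@B1, c@B3, d@B2, e@B3, f@B3}

Merge at B1: IN[B1] = OUT[B0] = {a@B1, c@B1, e@B0}
Applying B1's transfer function to that IN value gives OUT[B1] (row B1 above).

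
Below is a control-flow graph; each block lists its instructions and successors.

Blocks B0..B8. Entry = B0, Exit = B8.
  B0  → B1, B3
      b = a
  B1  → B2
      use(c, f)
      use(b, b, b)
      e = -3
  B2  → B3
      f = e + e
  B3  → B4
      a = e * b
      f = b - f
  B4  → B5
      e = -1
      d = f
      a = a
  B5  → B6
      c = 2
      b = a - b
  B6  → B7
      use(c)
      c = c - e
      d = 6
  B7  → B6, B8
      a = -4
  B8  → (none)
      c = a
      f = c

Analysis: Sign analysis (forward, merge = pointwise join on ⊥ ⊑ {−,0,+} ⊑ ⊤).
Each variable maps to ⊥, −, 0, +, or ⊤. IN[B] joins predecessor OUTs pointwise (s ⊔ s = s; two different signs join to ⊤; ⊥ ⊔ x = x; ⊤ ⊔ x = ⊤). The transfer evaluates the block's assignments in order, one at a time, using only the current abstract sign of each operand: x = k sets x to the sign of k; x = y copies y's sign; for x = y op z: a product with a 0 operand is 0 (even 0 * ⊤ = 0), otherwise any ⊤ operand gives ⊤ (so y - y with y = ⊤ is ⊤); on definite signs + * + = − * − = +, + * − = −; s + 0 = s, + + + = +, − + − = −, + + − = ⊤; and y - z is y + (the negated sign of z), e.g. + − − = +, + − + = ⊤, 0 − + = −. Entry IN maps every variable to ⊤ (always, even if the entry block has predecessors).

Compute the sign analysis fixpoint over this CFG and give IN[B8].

Answer: {a: -, b: ⊤, c: +, d: +, e: -, f: ⊤}

Working:
Fixpoint table:
  B0: | IN=(all ⊤) | OUT=(all ⊤)
  B1: | IN=(all ⊤) | OUT={e:-; rest ⊤}
  B2: | IN={e:-; rest ⊤} | OUT={e:-, f:-; rest ⊤}
  B3: | IN=(all ⊤) | OUT=(all ⊤)
  B4: | IN=(all ⊤) | OUT={e:-; rest ⊤}
  B5: | IN={e:-; rest ⊤} | OUT={c:+, e:-; rest ⊤}
  B6: | IN={c:+, e:-; rest ⊤} | OUT={c:+, d:+, e:-; rest ⊤}
  B7: | IN={c:+, d:+, e:-; rest ⊤} | OUT={a:-, c:+, d:+, e:-; rest ⊤}
  B8: | IN={a:-, c:+, d:+, e:-; rest ⊤} | OUT={a:-, c:-, d:+, e:-, f:-; rest ⊤}

Merge at B8: IN[B8] = OUT[B7] = {a: -, b: ⊤, c: +, d: +, e: -, f: ⊤}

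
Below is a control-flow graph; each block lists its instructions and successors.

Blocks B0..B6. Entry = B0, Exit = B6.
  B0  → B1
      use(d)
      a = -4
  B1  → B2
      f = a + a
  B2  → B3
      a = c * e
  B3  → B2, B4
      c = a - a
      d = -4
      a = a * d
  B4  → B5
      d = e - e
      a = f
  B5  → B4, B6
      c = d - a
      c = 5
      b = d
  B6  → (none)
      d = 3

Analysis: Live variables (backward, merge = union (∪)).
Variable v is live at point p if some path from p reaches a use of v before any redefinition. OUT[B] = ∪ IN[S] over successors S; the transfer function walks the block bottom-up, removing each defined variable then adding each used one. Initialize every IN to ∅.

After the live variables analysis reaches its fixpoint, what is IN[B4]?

Answer: {e, f}

Trace:
Converged values:
  B0: | IN={c, d, e} | OUT={a, c, e}
  B1: | IN={a, c, e} | OUT={c, e, f}
  B2: | IN={c, e, f} | OUT={a, e, f}
  B3: | IN={a, e, f} | OUT={c, e, f}
  B4: | IN={e, f} | OUT={a, d, e, f}
  B5: | IN={a, d, e, f} | OUT={e, f}
  B6: | IN={} | OUT={}

Merge at B4: OUT[B4] = IN[B5] = {a, d, e, f}
Applying B4's transfer function to that OUT value gives IN[B4] (row B4 above).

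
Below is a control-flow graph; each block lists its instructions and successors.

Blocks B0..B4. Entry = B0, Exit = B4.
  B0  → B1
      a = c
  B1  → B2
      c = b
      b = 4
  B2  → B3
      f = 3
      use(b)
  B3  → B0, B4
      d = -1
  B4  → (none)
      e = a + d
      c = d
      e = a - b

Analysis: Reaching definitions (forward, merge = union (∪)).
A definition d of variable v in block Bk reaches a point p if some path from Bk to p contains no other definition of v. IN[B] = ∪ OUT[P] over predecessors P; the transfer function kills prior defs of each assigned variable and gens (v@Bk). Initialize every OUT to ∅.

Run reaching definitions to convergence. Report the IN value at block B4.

Answer: {a@B0, b@B1, c@B1, d@B3, f@B2}

Derivation:
Fixpoint table:
  B0:  IN={a@B0, b@B1, c@B1, d@B3, f@B2}  OUT={a@B0, b@B1, c@B1, d@B3, f@B2}
  B1:  IN={a@B0, b@B1, c@B1, d@B3, f@B2}  OUT={a@B0, b@B1, c@B1, d@B3, f@B2}
  B2:  IN={a@B0, b@B1, c@B1, d@B3, f@B2}  OUT={a@B0, b@B1, c@B1, d@B3, f@B2}
  B3:  IN={a@B0, b@B1, c@B1, d@B3, f@B2}  OUT={a@B0, b@B1, c@B1, d@B3, f@B2}
  B4:  IN={a@B0, b@B1, c@B1, d@B3, f@B2}  OUT={a@B0, b@B1, c@B4, d@B3, e@B4, f@B2}

Merge at B4: IN[B4] = OUT[B3] = {a@B0, b@B1, c@B1, d@B3, f@B2}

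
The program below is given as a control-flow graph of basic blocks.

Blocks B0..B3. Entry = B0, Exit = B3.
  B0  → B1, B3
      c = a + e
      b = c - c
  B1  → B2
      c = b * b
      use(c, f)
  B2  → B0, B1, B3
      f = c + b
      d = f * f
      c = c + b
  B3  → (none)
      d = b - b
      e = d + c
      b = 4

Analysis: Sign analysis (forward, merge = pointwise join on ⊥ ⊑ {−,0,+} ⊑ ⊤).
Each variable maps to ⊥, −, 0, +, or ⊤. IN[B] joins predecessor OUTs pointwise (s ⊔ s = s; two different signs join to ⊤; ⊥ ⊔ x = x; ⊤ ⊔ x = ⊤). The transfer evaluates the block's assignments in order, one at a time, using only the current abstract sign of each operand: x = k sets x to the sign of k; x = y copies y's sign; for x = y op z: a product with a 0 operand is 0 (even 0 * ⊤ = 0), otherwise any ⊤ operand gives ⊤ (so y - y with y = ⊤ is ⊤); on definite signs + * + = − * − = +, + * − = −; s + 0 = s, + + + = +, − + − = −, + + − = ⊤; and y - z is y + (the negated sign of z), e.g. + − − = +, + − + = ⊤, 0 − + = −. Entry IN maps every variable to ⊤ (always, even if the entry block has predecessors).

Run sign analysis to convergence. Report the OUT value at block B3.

Fixpoint table:
  B0: | IN=(all ⊤) | OUT=(all ⊤)
  B1: | IN=(all ⊤) | OUT=(all ⊤)
  B2: | IN=(all ⊤) | OUT=(all ⊤)
  B3: | IN=(all ⊤) | OUT={b:+; rest ⊤}

Merge at B3: IN[B3] = OUT[B0] ⊔ OUT[B2] = {a: ⊤, b: ⊤, c: ⊤, d: ⊤, e: ⊤, f: ⊤}
Applying B3's transfer function to that IN value gives OUT[B3] (row B3 above).

Answer: {a: ⊤, b: +, c: ⊤, d: ⊤, e: ⊤, f: ⊤}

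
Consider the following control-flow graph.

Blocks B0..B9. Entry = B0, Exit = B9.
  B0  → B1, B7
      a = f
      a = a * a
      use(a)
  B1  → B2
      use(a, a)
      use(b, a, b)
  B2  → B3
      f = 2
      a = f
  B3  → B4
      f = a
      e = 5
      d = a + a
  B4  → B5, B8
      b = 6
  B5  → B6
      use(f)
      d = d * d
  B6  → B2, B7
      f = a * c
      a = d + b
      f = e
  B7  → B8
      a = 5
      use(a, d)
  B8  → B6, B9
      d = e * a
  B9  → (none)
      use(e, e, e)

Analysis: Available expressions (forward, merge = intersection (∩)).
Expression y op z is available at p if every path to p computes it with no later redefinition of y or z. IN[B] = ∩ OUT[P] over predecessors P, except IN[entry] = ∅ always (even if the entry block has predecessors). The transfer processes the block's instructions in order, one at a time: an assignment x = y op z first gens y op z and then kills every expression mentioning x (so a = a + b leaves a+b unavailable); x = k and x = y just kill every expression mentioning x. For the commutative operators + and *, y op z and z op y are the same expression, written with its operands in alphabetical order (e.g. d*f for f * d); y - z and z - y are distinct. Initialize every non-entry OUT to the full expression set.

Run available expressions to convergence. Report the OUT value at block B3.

Answer: {a+a}

Trace:
Per-block solution:
  B0: | IN={} | OUT={}
  B1: | IN={} | OUT={}
  B2: | IN={} | OUT={}
  B3: | IN={} | OUT={a+a}
  B4: | IN={a+a} | OUT={a+a}
  B5: | IN={a+a} | OUT={a+a}
  B6: | IN={} | OUT={b+d}
  B7: | IN={} | OUT={}
  B8: | IN={} | OUT={a*e}
  B9: | IN={a*e} | OUT={a*e}

Merge at B3: IN[B3] = OUT[B2] = {}
Applying B3's transfer function to that IN value gives OUT[B3] (row B3 above).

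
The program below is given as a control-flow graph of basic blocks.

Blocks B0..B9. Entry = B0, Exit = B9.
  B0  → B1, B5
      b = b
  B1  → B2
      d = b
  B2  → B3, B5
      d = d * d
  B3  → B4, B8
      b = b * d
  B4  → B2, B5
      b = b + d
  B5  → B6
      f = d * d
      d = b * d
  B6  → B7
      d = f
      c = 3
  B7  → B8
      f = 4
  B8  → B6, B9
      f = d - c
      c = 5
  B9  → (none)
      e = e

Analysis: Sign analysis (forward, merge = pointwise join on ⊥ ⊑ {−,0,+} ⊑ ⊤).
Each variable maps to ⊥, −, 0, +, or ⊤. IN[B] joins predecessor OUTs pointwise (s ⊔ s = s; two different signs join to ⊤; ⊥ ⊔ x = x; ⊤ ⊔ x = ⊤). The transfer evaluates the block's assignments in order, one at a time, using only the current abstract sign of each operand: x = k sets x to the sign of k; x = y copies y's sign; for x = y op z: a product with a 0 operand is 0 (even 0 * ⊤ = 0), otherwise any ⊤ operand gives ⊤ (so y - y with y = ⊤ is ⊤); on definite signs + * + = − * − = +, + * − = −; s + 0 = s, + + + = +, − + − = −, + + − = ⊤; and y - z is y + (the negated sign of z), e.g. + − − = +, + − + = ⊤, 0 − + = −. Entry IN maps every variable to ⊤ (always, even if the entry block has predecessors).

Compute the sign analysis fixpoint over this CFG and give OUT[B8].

Answer: {a: ⊤, b: ⊤, c: +, d: ⊤, e: ⊤, f: ⊤}

Trace:
Fixpoint table:
  B0:  IN=(all ⊤)  OUT=(all ⊤)
  B1:  IN=(all ⊤)  OUT=(all ⊤)
  B2:  IN=(all ⊤)  OUT=(all ⊤)
  B3:  IN=(all ⊤)  OUT=(all ⊤)
  B4:  IN=(all ⊤)  OUT=(all ⊤)
  B5:  IN=(all ⊤)  OUT=(all ⊤)
  B6:  IN=(all ⊤)  OUT={c:+; rest ⊤}
  B7:  IN={c:+; rest ⊤}  OUT={c:+, f:+; rest ⊤}
  B8:  IN=(all ⊤)  OUT={c:+; rest ⊤}
  B9:  IN={c:+; rest ⊤}  OUT={c:+; rest ⊤}

Merge at B8: IN[B8] = OUT[B3] ⊔ OUT[B7] = {a: ⊤, b: ⊤, c: ⊤, d: ⊤, e: ⊤, f: ⊤}
Applying B8's transfer function to that IN value gives OUT[B8] (row B8 above).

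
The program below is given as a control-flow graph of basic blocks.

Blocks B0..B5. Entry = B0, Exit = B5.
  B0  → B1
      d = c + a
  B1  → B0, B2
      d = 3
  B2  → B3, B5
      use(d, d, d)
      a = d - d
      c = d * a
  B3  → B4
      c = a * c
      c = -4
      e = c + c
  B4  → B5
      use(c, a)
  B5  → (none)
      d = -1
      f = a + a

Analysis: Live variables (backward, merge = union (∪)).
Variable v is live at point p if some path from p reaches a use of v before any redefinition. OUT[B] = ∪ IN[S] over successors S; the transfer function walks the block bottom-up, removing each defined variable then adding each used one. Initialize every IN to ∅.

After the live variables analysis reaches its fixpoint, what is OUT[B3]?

Fixpoint table:
  B0:  IN={a, c}  OUT={a, c}
  B1:  IN={a, c}  OUT={a, c, d}
  B2:  IN={d}  OUT={a, c}
  B3:  IN={a, c}  OUT={a, c}
  B4:  IN={a, c}  OUT={a}
  B5:  IN={a}  OUT={}

Merge at B3: OUT[B3] = IN[B4] = {a, c}

Answer: {a, c}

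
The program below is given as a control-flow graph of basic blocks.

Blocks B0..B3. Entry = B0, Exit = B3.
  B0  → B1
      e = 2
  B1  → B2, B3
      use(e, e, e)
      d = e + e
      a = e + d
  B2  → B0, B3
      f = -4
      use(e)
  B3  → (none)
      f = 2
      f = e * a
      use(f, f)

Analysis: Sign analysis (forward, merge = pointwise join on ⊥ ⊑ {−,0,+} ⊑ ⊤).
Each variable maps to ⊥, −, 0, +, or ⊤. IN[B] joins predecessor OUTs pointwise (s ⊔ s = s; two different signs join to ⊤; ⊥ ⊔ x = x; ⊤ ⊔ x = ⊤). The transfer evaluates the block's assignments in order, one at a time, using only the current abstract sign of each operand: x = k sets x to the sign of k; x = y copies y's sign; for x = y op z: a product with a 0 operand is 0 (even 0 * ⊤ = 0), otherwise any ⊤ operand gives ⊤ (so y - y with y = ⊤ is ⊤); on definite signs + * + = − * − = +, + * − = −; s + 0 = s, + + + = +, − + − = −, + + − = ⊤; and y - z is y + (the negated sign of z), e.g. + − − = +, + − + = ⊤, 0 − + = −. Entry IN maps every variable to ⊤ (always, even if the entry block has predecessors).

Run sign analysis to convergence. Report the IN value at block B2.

Answer: {a: +, b: ⊤, c: ⊤, d: +, e: +, f: ⊤}

Working:
Converged values:
  B0:  IN=(all ⊤)  OUT={e:+; rest ⊤}
  B1:  IN={e:+; rest ⊤}  OUT={a:+, d:+, e:+; rest ⊤}
  B2:  IN={a:+, d:+, e:+; rest ⊤}  OUT={a:+, d:+, e:+, f:-; rest ⊤}
  B3:  IN={a:+, d:+, e:+; rest ⊤}  OUT={a:+, d:+, e:+, f:+; rest ⊤}

Merge at B2: IN[B2] = OUT[B1] = {a: +, b: ⊤, c: ⊤, d: +, e: +, f: ⊤}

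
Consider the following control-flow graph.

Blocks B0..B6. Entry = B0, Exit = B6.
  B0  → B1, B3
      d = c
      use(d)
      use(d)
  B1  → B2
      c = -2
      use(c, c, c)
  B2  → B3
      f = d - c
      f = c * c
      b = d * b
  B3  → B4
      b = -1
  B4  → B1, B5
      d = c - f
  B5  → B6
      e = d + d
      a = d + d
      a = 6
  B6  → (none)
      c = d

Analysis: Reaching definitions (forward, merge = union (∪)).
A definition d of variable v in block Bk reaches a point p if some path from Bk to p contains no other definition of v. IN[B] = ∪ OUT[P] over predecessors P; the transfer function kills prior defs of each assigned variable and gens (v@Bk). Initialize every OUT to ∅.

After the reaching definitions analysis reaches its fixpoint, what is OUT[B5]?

Answer: {a@B5, b@B3, c@B1, d@B4, e@B5, f@B2}

Working:
Per-block solution:
  B0:  IN={}  OUT={d@B0}
  B1:  IN={b@B3, c@B1, d@B0, d@B4, f@B2}  OUT={b@B3, c@B1, d@B0, d@B4, f@B2}
  B2:  IN={b@B3, c@B1, d@B0, d@B4, f@B2}  OUT={b@B2, c@B1, d@B0, d@B4, f@B2}
  B3:  IN={b@B2, c@B1, d@B0, d@B4, f@B2}  OUT={b@B3, c@B1, d@B0, d@B4, f@B2}
  B4:  IN={b@B3, c@B1, d@B0, d@B4, f@B2}  OUT={b@B3, c@B1, d@B4, f@B2}
  B5:  IN={b@B3, c@B1, d@B4, f@B2}  OUT={a@B5, b@B3, c@B1, d@B4, e@B5, f@B2}
  B6:  IN={a@B5, b@B3, c@B1, d@B4, e@B5, f@B2}  OUT={a@B5, b@B3, c@B6, d@B4, e@B5, f@B2}

Merge at B5: IN[B5] = OUT[B4] = {b@B3, c@B1, d@B4, f@B2}
Applying B5's transfer function to that IN value gives OUT[B5] (row B5 above).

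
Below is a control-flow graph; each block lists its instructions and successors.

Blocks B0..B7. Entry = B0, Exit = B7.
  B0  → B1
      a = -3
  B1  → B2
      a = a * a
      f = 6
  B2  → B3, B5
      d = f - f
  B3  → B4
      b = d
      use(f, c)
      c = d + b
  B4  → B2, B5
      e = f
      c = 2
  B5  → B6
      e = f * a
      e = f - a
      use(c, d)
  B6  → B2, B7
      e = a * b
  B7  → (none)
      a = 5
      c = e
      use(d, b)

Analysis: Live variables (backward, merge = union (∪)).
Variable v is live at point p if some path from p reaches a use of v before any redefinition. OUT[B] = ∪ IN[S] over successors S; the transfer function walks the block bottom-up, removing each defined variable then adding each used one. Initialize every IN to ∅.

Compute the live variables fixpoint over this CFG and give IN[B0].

Answer: {b, c}

Trace:
Converged values:
  B0:   IN={b, c}   OUT={a, b, c}
  B1:   IN={a, b, c}   OUT={a, b, c, f}
  B2:   IN={a, b, c, f}   OUT={a, b, c, d, f}
  B3:   IN={a, c, d, f}   OUT={a, b, d, f}
  B4:   IN={a, b, d, f}   OUT={a, b, c, d, f}
  B5:   IN={a, b, c, d, f}   OUT={a, b, c, d, f}
  B6:   IN={a, b, c, d, f}   OUT={a, b, c, d, e, f}
  B7:   IN={b, d, e}   OUT={}

Merge at B0: OUT[B0] = IN[B1] = {a, b, c}
Applying B0's transfer function to that OUT value gives IN[B0] (row B0 above).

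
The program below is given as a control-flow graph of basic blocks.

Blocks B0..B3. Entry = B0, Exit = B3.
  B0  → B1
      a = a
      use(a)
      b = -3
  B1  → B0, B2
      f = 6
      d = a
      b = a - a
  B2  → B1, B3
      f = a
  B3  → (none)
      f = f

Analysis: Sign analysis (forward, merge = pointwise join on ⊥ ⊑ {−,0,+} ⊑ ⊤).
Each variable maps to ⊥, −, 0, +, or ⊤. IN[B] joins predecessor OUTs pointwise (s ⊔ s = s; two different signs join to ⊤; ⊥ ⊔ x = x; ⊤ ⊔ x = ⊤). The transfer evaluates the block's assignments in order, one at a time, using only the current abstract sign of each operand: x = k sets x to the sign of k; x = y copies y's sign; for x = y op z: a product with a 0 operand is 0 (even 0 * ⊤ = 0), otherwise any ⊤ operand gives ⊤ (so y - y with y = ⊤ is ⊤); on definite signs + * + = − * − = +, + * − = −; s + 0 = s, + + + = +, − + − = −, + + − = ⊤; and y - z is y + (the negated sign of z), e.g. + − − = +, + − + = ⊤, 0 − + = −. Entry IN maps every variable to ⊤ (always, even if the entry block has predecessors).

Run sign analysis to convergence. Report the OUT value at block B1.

Fixpoint table:
  B0:  IN=(all ⊤)  OUT={b:-; rest ⊤}
  B1:  IN=(all ⊤)  OUT={f:+; rest ⊤}
  B2:  IN={f:+; rest ⊤}  OUT=(all ⊤)
  B3:  IN=(all ⊤)  OUT=(all ⊤)

Merge at B1: IN[B1] = OUT[B0] ⊔ OUT[B2] = {a: ⊤, b: ⊤, c: ⊤, d: ⊤, e: ⊤, f: ⊤}
Applying B1's transfer function to that IN value gives OUT[B1] (row B1 above).

Answer: {a: ⊤, b: ⊤, c: ⊤, d: ⊤, e: ⊤, f: +}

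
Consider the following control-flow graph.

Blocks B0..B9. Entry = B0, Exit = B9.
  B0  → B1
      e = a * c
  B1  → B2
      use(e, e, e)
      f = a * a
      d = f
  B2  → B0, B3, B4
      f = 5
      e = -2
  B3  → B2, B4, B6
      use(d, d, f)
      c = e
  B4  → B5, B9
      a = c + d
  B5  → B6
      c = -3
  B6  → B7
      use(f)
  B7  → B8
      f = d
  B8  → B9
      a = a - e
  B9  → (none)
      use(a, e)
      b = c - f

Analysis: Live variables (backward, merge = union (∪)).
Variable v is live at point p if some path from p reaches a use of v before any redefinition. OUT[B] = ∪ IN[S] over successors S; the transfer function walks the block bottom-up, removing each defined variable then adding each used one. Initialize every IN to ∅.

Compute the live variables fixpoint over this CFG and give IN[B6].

Converged values:
  B0: | IN={a, c} | OUT={a, c, e}
  B1: | IN={a, c, e} | OUT={a, c, d}
  B2: | IN={a, c, d} | OUT={a, c, d, e, f}
  B3: | IN={a, d, e, f} | OUT={a, c, d, e, f}
  B4: | IN={c, d, e, f} | OUT={a, c, d, e, f}
  B5: | IN={a, d, e, f} | OUT={a, c, d, e, f}
  B6: | IN={a, c, d, e, f} | OUT={a, c, d, e}
  B7: | IN={a, c, d, e} | OUT={a, c, e, f}
  B8: | IN={a, c, e, f} | OUT={a, c, e, f}
  B9: | IN={a, c, e, f} | OUT={}

Merge at B6: OUT[B6] = IN[B7] = {a, c, d, e}
Applying B6's transfer function to that OUT value gives IN[B6] (row B6 above).

Answer: {a, c, d, e, f}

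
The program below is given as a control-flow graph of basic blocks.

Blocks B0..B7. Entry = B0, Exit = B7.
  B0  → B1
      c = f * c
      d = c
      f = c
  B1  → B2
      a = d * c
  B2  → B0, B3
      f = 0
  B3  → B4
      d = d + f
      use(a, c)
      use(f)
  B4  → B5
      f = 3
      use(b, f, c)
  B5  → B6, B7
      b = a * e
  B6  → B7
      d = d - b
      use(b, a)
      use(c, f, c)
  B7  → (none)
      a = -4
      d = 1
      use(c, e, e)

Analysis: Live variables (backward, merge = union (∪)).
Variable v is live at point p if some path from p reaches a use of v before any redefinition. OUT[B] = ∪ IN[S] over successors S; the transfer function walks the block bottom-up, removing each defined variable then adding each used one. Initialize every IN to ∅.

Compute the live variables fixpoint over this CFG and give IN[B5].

Per-block solution:
  B0:   IN={b, c, e, f}   OUT={b, c, d, e}
  B1:   IN={b, c, d, e}   OUT={a, b, c, d, e}
  B2:   IN={a, b, c, d, e}   OUT={a, b, c, d, e, f}
  B3:   IN={a, b, c, d, e, f}   OUT={a, b, c, d, e}
  B4:   IN={a, b, c, d, e}   OUT={a, c, d, e, f}
  B5:   IN={a, c, d, e, f}   OUT={a, b, c, d, e, f}
  B6:   IN={a, b, c, d, e, f}   OUT={c, e}
  B7:   IN={c, e}   OUT={}

Merge at B5: OUT[B5] = IN[B6] ⊔ IN[B7] = {a, b, c, d, e, f}
Applying B5's transfer function to that OUT value gives IN[B5] (row B5 above).

Answer: {a, c, d, e, f}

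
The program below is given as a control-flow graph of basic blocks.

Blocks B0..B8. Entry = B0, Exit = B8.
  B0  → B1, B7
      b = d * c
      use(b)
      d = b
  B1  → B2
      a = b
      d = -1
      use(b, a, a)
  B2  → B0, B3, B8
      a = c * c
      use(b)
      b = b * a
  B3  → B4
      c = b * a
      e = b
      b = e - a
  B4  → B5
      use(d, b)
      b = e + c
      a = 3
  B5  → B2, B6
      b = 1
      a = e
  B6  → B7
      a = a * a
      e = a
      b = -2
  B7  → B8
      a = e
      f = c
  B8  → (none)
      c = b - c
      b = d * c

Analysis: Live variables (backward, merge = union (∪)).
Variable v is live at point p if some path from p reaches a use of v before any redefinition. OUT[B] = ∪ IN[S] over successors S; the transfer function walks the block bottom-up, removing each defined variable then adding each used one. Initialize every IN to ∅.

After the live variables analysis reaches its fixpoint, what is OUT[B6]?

Per-block solution:
  B0: | IN={c, d, e} | OUT={b, c, d, e}
  B1: | IN={b, c, e} | OUT={b, c, d, e}
  B2: | IN={b, c, d, e} | OUT={a, b, c, d, e}
  B3: | IN={a, b, d} | OUT={b, c, d, e}
  B4: | IN={b, c, d, e} | OUT={c, d, e}
  B5: | IN={c, d, e} | OUT={a, b, c, d, e}
  B6: | IN={a, c, d} | OUT={b, c, d, e}
  B7: | IN={b, c, d, e} | OUT={b, c, d}
  B8: | IN={b, c, d} | OUT={}

Merge at B6: OUT[B6] = IN[B7] = {b, c, d, e}

Answer: {b, c, d, e}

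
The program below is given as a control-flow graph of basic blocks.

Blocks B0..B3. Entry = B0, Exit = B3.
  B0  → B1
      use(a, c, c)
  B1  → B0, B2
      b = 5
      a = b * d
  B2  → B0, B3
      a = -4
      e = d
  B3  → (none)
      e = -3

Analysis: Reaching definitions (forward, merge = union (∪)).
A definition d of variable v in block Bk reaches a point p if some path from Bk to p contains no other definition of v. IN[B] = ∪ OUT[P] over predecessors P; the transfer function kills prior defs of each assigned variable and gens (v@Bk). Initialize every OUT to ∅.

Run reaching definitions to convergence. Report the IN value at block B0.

Fixpoint table:
  B0: | IN={a@B1, a@B2, b@B1, e@B2} | OUT={a@B1, a@B2, b@B1, e@B2}
  B1: | IN={a@B1, a@B2, b@B1, e@B2} | OUT={a@B1, b@B1, e@B2}
  B2: | IN={a@B1, b@B1, e@B2} | OUT={a@B2, b@B1, e@B2}
  B3: | IN={a@B2, b@B1, e@B2} | OUT={a@B2, b@B1, e@B3}

Merge at B0 (entry node, so the boundary value {} is joined with the incoming edge(s)): IN[B0] = {} ⊔ OUT[B1] ⊔ OUT[B2] = {a@B1, a@B2, b@B1, e@B2}

Answer: {a@B1, a@B2, b@B1, e@B2}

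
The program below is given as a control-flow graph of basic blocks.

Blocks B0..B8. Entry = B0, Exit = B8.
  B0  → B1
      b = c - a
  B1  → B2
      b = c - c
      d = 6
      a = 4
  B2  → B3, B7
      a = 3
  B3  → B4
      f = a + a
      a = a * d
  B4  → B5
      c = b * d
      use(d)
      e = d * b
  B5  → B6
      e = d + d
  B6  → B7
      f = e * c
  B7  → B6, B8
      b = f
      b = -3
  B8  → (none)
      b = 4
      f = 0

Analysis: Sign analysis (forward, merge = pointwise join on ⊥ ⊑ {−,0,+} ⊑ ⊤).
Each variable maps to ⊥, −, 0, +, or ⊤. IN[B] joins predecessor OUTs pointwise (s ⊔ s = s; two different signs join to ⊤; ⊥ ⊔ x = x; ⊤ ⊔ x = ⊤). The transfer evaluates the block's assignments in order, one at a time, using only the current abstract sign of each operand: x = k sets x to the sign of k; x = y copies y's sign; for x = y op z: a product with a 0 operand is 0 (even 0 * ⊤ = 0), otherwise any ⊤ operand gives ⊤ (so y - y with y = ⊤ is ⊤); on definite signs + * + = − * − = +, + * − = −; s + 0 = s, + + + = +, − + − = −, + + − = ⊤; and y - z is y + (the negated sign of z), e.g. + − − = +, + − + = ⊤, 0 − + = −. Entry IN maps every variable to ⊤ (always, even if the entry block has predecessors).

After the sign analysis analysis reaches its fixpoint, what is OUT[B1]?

Answer: {a: +, b: ⊤, c: ⊤, d: +, e: ⊤, f: ⊤}

Working:
Converged values:
  B0: | IN=(all ⊤) | OUT=(all ⊤)
  B1: | IN=(all ⊤) | OUT={a:+, d:+; rest ⊤}
  B2: | IN={a:+, d:+; rest ⊤} | OUT={a:+, d:+; rest ⊤}
  B3: | IN={a:+, d:+; rest ⊤} | OUT={a:+, d:+, f:+; rest ⊤}
  B4: | IN={a:+, d:+, f:+; rest ⊤} | OUT={a:+, d:+, f:+; rest ⊤}
  B5: | IN={a:+, d:+, f:+; rest ⊤} | OUT={a:+, d:+, e:+, f:+; rest ⊤}
  B6: | IN={a:+, d:+; rest ⊤} | OUT={a:+, d:+; rest ⊤}
  B7: | IN={a:+, d:+; rest ⊤} | OUT={a:+, b:-, d:+; rest ⊤}
  B8: | IN={a:+, b:-, d:+; rest ⊤} | OUT={a:+, b:+, d:+, f:0; rest ⊤}

Merge at B1: IN[B1] = OUT[B0] = {a: ⊤, b: ⊤, c: ⊤, d: ⊤, e: ⊤, f: ⊤}
Applying B1's transfer function to that IN value gives OUT[B1] (row B1 above).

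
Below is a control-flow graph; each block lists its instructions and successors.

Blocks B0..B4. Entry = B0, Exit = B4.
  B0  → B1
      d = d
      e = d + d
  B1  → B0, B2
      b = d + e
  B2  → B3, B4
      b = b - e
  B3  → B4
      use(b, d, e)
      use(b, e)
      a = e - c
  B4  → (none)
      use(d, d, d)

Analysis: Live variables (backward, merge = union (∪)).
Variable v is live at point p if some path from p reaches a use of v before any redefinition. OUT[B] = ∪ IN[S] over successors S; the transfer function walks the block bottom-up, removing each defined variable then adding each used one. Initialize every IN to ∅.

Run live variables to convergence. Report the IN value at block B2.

Answer: {b, c, d, e}

Working:
Fixpoint table:
  B0: | IN={c, d} | OUT={c, d, e}
  B1: | IN={c, d, e} | OUT={b, c, d, e}
  B2: | IN={b, c, d, e} | OUT={b, c, d, e}
  B3: | IN={b, c, d, e} | OUT={d}
  B4: | IN={d} | OUT={}

Merge at B2: OUT[B2] = IN[B3] ⊔ IN[B4] = {b, c, d, e}
Applying B2's transfer function to that OUT value gives IN[B2] (row B2 above).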